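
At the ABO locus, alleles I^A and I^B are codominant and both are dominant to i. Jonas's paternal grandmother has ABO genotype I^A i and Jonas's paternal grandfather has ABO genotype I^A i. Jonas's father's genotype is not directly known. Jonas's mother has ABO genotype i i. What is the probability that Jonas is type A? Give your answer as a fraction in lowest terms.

1/2

Jonas's father's ABO genotype from I^A i × I^A i: 1/4 I^A I^A, 1/2 I^A i, 1/4 i i.
Crossing each possibility with the mother i i and summing P(type A): 1/4·1 + 1/2·1/2 + 1/4·0 = 1/2.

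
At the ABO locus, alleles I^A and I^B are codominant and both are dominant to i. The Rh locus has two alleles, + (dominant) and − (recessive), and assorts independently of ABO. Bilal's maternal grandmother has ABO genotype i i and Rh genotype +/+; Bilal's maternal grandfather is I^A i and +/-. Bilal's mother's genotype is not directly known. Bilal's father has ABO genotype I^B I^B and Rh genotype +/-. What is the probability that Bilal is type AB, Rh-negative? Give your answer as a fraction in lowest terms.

Bilal's mother's ABO genotype from i i × I^A i: 1/2 I^A i, 1/2 i i.
Crossing each possibility with the father I^B I^B and summing P(type AB): 1/2·1/2 + 1/2·0 = 1/4.
Similarly for Rh via the mother's Rh distribution: P(Rh-) = 1/8.
Independent loci: 1/4 × 1/8 = 1/32.

1/32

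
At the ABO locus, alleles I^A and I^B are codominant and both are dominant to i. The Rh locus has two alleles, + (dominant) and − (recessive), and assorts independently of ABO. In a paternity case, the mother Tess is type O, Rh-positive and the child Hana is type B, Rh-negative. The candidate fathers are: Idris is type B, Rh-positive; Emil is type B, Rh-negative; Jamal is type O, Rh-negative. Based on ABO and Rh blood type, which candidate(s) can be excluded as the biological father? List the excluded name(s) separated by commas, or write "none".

A candidate is excluded only if no genotype consistent with his phenotype could produce a type B, Rh-negative child with a type O, Rh-positive mother.
Jamal (type O, Rh-): no genotype consistent with that phenotype can produce a type-B Rh- child with a type-O mother.

Jamal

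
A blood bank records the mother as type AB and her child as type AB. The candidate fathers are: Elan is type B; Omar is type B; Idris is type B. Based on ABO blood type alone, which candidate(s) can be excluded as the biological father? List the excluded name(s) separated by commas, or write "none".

A candidate is excluded only if no genotype consistent with his phenotype could produce a type AB child with a type AB mother.
Every candidate has at least one consistent genotype combination, so none can be excluded.

none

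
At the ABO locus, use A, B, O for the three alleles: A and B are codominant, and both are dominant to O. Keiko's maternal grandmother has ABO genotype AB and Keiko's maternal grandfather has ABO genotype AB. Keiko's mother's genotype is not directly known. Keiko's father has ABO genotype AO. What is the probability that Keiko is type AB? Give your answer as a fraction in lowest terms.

Keiko's mother's ABO genotype from AB × AB: 1/4 AA, 1/2 AB, 1/4 BB.
Crossing each possibility with the father AO and summing P(type AB): 1/4·0 + 1/2·1/4 + 1/4·1/2 = 1/4.

1/4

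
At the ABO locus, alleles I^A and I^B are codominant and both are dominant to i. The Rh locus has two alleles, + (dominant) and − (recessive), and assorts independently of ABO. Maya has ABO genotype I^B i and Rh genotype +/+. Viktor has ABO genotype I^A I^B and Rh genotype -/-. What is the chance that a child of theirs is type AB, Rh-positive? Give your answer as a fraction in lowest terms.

1/4

ABO cross I^B i × I^A I^B → offspring phenotypes: 1/4 A, 1/2 B, 1/4 AB.
Rh cross +/+ × -/- → 1 Rh+.
Independent loci: P(type AB, Rh-positive) = 1/4 × 1 = 1/4.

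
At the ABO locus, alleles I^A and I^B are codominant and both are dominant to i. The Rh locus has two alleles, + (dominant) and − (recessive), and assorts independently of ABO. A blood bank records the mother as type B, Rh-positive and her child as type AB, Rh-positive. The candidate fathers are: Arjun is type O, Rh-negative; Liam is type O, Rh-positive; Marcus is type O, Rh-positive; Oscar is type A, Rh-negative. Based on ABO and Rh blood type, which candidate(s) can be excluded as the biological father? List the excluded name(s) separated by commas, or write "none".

Arjun, Liam, Marcus

A candidate is excluded only if no genotype consistent with his phenotype could produce a type AB, Rh-positive child with a type B, Rh-positive mother.
Arjun (type O, Rh-): no genotype consistent with that phenotype can produce a type-AB Rh+ child with a type-B mother.
Liam (type O, Rh+): no genotype consistent with that phenotype can produce a type-AB Rh+ child with a type-B mother.
Marcus (type O, Rh+): no genotype consistent with that phenotype can produce a type-AB Rh+ child with a type-B mother.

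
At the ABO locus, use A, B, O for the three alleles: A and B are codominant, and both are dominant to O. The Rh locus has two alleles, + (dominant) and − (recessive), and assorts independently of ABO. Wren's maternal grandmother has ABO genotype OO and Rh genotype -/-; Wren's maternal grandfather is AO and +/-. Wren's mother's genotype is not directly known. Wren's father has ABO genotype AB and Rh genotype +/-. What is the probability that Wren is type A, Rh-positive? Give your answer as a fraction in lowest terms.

Wren's mother's ABO genotype from OO × AO: 1/2 AO, 1/2 OO.
Crossing each possibility with the father AB and summing P(type A): 1/2·1/2 + 1/2·1/2 = 1/2.
Similarly for Rh via the mother's Rh distribution: P(Rh+) = 5/8.
Independent loci: 1/2 × 5/8 = 5/16.

5/16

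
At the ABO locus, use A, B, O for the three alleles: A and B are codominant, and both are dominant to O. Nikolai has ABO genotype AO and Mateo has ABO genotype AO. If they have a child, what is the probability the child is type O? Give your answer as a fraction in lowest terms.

ABO cross AO × AO → offspring phenotypes: 1/4 O, 3/4 A.
So P(type O) = 1/4.

1/4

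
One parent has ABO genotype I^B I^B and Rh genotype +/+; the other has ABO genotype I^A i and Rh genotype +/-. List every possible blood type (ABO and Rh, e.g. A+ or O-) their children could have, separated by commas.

Gametes from I^B I^B × I^A i give offspring ABO genotypes I^A I^B, I^B i, i.e. phenotypes B, AB.
Rh cross +/+ × +/- → phenotypes Rh+.
Combining independently: B+, AB+.

B+, AB+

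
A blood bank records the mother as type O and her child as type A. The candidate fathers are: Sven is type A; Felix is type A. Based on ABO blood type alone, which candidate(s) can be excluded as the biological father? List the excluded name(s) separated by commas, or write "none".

none

A candidate is excluded only if no genotype consistent with his phenotype could produce a type A child with a type O mother.
Every candidate has at least one consistent genotype combination, so none can be excluded.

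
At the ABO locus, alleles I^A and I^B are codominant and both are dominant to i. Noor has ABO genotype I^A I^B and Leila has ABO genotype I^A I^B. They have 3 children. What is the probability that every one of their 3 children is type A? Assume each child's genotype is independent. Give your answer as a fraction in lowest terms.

ABO cross I^A I^B × I^A I^B → 1/4 A, 1/4 B, 1/2 AB.
So P(type A) = 1/4 per child.
All 3 independent: (1/4)^3 = 1/64.

1/64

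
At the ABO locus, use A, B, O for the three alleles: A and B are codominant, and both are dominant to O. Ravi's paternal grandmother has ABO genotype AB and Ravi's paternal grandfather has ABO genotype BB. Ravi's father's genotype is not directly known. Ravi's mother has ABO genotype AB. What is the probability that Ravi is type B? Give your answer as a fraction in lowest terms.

Ravi's father's ABO genotype from AB × BB: 1/2 AB, 1/2 BB.
Crossing each possibility with the mother AB and summing P(type B): 1/2·1/4 + 1/2·1/2 = 3/8.

3/8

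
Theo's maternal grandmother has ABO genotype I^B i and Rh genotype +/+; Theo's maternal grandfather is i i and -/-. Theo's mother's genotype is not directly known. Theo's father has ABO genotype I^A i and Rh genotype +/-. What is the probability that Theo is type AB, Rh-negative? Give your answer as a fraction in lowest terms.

Theo's mother's ABO genotype from I^B i × i i: 1/2 I^B i, 1/2 i i.
Crossing each possibility with the father I^A i and summing P(type AB): 1/2·1/4 + 1/2·0 = 1/8.
Similarly for Rh via the mother's Rh distribution: P(Rh-) = 1/4.
Independent loci: 1/8 × 1/4 = 1/32.

1/32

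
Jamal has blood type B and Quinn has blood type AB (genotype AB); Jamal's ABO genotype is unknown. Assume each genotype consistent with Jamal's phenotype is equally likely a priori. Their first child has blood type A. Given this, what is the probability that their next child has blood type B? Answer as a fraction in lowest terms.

Possible genotypes: Jamal ∈ {BB, BO}; Quinn ∈ {AB}.
Weight each parental genotype pair by prior × P(type-A child):
  BO × AB: posterior weight 1; P(next child type B) = 1/2.
Weighted sum = 1/2.

1/2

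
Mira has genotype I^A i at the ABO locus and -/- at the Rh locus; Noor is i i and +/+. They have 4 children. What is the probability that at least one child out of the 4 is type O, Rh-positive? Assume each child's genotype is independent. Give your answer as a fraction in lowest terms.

15/16

ABO cross I^A i × i i → 1/2 O, 1/2 A.
Rh cross -/- × +/+ → 1 Rh+; so P(type O, Rh-positive) = 1/2 × 1 = 1/2 per child.
P(none) = (1/2)^4 = 1/16; P(at least one) = 1 − 1/16 = 15/16.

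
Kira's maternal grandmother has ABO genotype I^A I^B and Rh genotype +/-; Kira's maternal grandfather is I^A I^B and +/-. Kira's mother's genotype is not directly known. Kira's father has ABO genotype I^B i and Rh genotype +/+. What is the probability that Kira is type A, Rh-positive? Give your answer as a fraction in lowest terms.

1/4

Kira's mother's ABO genotype from I^A I^B × I^A I^B: 1/4 I^A I^A, 1/2 I^A I^B, 1/4 I^B I^B.
Crossing each possibility with the father I^B i and summing P(type A): 1/4·1/2 + 1/2·1/4 + 1/4·0 = 1/4.
Similarly for Rh via the mother's Rh distribution: P(Rh+) = 1.
Independent loci: 1/4 × 1 = 1/4.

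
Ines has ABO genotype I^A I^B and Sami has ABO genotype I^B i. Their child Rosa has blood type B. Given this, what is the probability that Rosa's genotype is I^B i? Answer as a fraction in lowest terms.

Cross I^A I^B × I^B i → 1/4 I^A I^B, 1/4 I^A i, 1/4 I^B I^B, 1/4 I^B i.
Type-B genotypes among offspring: I^B I^B (1/4), I^B i (1/4); total 1/2.
P(I^B i | type B) = (1/4) / (1/2) = 1/2.

1/2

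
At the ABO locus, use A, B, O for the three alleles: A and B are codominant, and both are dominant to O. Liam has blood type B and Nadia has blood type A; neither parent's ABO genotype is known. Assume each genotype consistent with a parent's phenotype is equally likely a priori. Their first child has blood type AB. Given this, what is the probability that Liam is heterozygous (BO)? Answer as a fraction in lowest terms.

1/3

Possible genotypes: Liam ∈ {BB, BO}; Nadia ∈ {AA, AO}.
Weight each parental genotype pair by prior × P(type-AB child):
  BB × AA: posterior weight 4/9.
  BB × AO: posterior weight 2/9.
  BO × AA: posterior weight 2/9.
  BO × AO: posterior weight 1/9.
Sum the posterior weight over pairs where Liam is BO: 1/3.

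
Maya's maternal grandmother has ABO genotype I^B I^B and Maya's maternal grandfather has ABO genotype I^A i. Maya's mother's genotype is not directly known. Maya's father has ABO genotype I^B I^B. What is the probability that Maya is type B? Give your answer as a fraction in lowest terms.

Maya's mother's ABO genotype from I^B I^B × I^A i: 1/2 I^A I^B, 1/2 I^B i.
Crossing each possibility with the father I^B I^B and summing P(type B): 1/2·1/2 + 1/2·1 = 3/4.

3/4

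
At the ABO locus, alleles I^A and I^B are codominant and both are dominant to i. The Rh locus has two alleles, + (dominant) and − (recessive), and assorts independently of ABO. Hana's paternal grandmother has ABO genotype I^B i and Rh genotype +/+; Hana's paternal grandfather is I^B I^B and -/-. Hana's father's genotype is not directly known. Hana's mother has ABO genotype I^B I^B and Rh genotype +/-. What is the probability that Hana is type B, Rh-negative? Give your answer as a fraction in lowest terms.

1/4

Hana's father's ABO genotype from I^B i × I^B I^B: 1/2 I^B I^B, 1/2 I^B i.
Crossing each possibility with the mother I^B I^B and summing P(type B): 1/2·1 + 1/2·1 = 1.
Similarly for Rh via the father's Rh distribution: P(Rh-) = 1/4.
Independent loci: 1 × 1/4 = 1/4.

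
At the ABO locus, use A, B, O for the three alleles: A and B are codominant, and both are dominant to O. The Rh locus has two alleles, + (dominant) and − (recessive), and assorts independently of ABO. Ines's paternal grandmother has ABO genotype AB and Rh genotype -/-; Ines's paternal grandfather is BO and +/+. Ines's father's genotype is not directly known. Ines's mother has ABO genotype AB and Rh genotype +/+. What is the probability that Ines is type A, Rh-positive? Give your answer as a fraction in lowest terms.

1/4

Ines's father's ABO genotype from AB × BO: 1/4 AB, 1/4 AO, 1/4 BB, 1/4 BO.
Crossing each possibility with the mother AB and summing P(type A): 1/4·1/4 + 1/4·1/2 + 1/4·0 + 1/4·1/4 = 1/4.
Similarly for Rh via the father's Rh distribution: P(Rh+) = 1.
Independent loci: 1/4 × 1 = 1/4.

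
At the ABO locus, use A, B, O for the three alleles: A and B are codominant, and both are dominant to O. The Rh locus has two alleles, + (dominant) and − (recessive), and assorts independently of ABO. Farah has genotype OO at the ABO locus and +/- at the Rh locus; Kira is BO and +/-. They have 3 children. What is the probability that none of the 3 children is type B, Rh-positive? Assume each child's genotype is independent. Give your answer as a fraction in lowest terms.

125/512

ABO cross OO × BO → 1/2 O, 1/2 B.
Rh cross +/- × +/- → 3/4 Rh+, 1/4 Rh-; so P(type B, Rh-positive) = 1/2 × 3/4 = 3/8 per child.
P(not type B, Rh-positive) = 5/8 for one child; (5/8)^3 = 125/512.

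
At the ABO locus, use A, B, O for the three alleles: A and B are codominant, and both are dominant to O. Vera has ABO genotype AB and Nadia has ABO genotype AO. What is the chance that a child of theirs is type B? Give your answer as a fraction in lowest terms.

ABO cross AB × AO → offspring phenotypes: 1/2 A, 1/4 B, 1/4 AB.
So P(type B) = 1/4.

1/4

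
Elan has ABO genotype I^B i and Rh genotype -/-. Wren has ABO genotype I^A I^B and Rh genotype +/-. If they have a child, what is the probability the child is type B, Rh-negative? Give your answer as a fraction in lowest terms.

ABO cross I^B i × I^A I^B → offspring phenotypes: 1/4 A, 1/2 B, 1/4 AB.
Rh cross -/- × +/- → 1/2 Rh+, 1/2 Rh-.
Independent loci: P(type B, Rh-negative) = 1/2 × 1/2 = 1/4.

1/4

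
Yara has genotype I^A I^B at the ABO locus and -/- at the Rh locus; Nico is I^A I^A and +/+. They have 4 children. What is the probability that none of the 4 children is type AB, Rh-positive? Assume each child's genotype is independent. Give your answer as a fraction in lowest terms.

ABO cross I^A I^B × I^A I^A → 1/2 A, 1/2 AB.
Rh cross -/- × +/+ → 1 Rh+; so P(type AB, Rh-positive) = 1/2 × 1 = 1/2 per child.
P(not type AB, Rh-positive) = 1/2 for one child; (1/2)^4 = 1/16.

1/16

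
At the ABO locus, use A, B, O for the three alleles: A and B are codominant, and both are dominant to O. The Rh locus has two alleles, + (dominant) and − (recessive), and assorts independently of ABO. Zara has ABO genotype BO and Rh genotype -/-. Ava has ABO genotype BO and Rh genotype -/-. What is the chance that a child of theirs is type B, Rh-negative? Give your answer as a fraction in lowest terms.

ABO cross BO × BO → offspring phenotypes: 1/4 O, 3/4 B.
Rh cross -/- × -/- → 1 Rh-.
Independent loci: P(type B, Rh-negative) = 3/4 × 1 = 3/4.

3/4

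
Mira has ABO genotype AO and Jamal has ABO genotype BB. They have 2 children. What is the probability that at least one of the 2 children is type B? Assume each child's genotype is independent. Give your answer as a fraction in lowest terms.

3/4

ABO cross AO × BB → 1/2 B, 1/2 AB.
So P(type B) = 1/2 per child.
P(none) = (1/2)^2 = 1/4; P(at least one) = 1 − 1/4 = 3/4.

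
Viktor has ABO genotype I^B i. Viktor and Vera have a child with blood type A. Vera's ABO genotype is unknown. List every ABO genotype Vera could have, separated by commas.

I^A I^A, I^A I^B, I^A i

For each candidate genotype of Vera, check whether crossing it with I^B i can produce every observed child phenotype.
  I^A I^A → possible child types {A, AB} ✓
  I^A I^B → possible child types {A, B, AB} ✓
  I^A i → possible child types {O, A, B, AB} ✓
  I^B I^B → possible child types {B} ✗
  I^B i → possible child types {O, B} ✗
  i i → possible child types {O, B} ✗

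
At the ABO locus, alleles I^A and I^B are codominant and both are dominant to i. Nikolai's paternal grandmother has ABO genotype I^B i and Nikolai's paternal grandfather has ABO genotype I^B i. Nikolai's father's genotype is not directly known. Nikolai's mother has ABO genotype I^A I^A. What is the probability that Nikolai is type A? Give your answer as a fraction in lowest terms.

1/2

Nikolai's father's ABO genotype from I^B i × I^B i: 1/4 I^B I^B, 1/2 I^B i, 1/4 i i.
Crossing each possibility with the mother I^A I^A and summing P(type A): 1/4·0 + 1/2·1/2 + 1/4·1 = 1/2.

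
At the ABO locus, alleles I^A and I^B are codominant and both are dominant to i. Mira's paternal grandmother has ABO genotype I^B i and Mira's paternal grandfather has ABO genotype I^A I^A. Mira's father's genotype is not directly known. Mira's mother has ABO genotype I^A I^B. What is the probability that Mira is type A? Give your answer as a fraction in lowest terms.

Mira's father's ABO genotype from I^B i × I^A I^A: 1/2 I^A I^B, 1/2 I^A i.
Crossing each possibility with the mother I^A I^B and summing P(type A): 1/2·1/4 + 1/2·1/2 = 3/8.

3/8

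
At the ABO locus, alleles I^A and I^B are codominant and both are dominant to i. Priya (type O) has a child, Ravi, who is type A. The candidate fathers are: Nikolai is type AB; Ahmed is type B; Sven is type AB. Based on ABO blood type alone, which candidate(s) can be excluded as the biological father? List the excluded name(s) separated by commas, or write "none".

A candidate is excluded only if no genotype consistent with his phenotype could produce a type A child with a type O mother.
Ahmed (type B): no genotype consistent with that phenotype can produce a type-A child with a type-O mother.

Ahmed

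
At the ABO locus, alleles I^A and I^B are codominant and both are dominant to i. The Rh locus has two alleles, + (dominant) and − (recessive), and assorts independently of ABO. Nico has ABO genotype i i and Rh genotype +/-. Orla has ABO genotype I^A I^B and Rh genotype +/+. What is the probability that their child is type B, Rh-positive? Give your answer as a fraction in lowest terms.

1/2

ABO cross i i × I^A I^B → offspring phenotypes: 1/2 A, 1/2 B.
Rh cross +/- × +/+ → 1 Rh+.
Independent loci: P(type B, Rh-positive) = 1/2 × 1 = 1/2.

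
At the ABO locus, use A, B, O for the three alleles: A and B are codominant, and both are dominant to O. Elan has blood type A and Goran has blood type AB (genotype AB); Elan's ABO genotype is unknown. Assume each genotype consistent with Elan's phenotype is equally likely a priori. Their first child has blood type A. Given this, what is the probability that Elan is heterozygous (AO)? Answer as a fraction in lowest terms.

Possible genotypes: Elan ∈ {AA, AO}; Goran ∈ {AB}.
Weight each parental genotype pair by prior × P(type-A child):
  AA × AB: posterior weight 1/2.
  AO × AB: posterior weight 1/2.
Sum the posterior weight over pairs where Elan is AO: 1/2.

1/2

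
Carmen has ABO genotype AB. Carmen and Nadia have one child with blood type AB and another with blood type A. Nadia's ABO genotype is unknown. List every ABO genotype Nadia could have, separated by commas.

For each candidate genotype of Nadia, check whether crossing it with AB can produce every observed child phenotype.
  AA → possible child types {A, AB} ✓
  AB → possible child types {A, B, AB} ✓
  AO → possible child types {A, B, AB} ✓
  BB → possible child types {B, AB} ✗
  BO → possible child types {A, B, AB} ✓
  OO → possible child types {A, B} ✗

AA, AB, AO, BO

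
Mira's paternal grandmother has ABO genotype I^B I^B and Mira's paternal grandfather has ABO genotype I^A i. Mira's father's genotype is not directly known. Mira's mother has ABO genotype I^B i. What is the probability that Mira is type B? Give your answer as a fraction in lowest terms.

Mira's father's ABO genotype from I^B I^B × I^A i: 1/2 I^A I^B, 1/2 I^B i.
Crossing each possibility with the mother I^B i and summing P(type B): 1/2·1/2 + 1/2·3/4 = 5/8.

5/8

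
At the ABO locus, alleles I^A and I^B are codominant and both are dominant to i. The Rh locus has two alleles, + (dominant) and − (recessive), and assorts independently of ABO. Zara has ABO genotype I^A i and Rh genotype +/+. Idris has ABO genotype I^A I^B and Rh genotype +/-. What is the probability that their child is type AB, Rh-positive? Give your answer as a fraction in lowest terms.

1/4

ABO cross I^A i × I^A I^B → offspring phenotypes: 1/2 A, 1/4 B, 1/4 AB.
Rh cross +/+ × +/- → 1 Rh+.
Independent loci: P(type AB, Rh-positive) = 1/4 × 1 = 1/4.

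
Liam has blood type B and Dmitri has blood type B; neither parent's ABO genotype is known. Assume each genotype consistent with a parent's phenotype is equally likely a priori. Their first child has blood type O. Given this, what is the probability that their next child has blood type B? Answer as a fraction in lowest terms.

Possible genotypes: Liam ∈ {BB, BO}; Dmitri ∈ {BB, BO}.
Weight each parental genotype pair by prior × P(type-O child):
  BO × BO: posterior weight 1; P(next child type B) = 3/4.
Weighted sum = 3/4.

3/4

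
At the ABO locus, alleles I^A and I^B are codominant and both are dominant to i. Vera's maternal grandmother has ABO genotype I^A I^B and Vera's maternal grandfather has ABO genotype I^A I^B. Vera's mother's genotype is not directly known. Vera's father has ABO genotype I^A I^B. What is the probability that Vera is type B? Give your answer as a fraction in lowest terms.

1/4

Vera's mother's ABO genotype from I^A I^B × I^A I^B: 1/4 I^A I^A, 1/2 I^A I^B, 1/4 I^B I^B.
Crossing each possibility with the father I^A I^B and summing P(type B): 1/4·0 + 1/2·1/4 + 1/4·1/2 = 1/4.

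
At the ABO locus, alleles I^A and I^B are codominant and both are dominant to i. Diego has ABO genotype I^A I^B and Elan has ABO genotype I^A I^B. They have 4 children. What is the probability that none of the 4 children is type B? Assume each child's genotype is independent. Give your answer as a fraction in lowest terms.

81/256

ABO cross I^A I^B × I^A I^B → 1/4 A, 1/4 B, 1/2 AB.
So P(type B) = 1/4 per child.
P(not type B) = 3/4 for one child; (3/4)^4 = 81/256.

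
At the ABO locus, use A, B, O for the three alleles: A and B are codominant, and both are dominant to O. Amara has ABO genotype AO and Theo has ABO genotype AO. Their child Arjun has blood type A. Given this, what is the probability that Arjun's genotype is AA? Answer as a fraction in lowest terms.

Cross AO × AO → 1/4 AA, 1/2 AO, 1/4 OO.
Type-A genotypes among offspring: AA (1/4), AO (1/2); total 3/4.
P(AA | type A) = (1/4) / (3/4) = 1/3.

1/3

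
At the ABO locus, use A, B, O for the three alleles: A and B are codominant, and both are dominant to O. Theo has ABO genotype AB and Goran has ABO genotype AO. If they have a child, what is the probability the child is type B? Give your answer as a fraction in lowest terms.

1/4

ABO cross AB × AO → offspring phenotypes: 1/2 A, 1/4 B, 1/4 AB.
So P(type B) = 1/4.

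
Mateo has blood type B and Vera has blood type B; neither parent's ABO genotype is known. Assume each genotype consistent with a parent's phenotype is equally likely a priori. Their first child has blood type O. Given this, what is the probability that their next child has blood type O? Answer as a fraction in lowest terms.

Possible genotypes: Mateo ∈ {BB, BO}; Vera ∈ {BB, BO}.
Weight each parental genotype pair by prior × P(type-O child):
  BO × BO: posterior weight 1; P(next child type O) = 1/4.
Weighted sum = 1/4.

1/4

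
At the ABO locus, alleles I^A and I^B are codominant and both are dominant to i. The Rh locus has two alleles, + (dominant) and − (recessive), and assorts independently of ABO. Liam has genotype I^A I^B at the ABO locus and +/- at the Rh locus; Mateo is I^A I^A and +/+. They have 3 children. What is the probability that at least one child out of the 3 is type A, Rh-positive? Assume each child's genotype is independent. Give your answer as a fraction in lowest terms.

ABO cross I^A I^B × I^A I^A → 1/2 A, 1/2 AB.
Rh cross +/- × +/+ → 1 Rh+; so P(type A, Rh-positive) = 1/2 × 1 = 1/2 per child.
P(none) = (1/2)^3 = 1/8; P(at least one) = 1 − 1/8 = 7/8.

7/8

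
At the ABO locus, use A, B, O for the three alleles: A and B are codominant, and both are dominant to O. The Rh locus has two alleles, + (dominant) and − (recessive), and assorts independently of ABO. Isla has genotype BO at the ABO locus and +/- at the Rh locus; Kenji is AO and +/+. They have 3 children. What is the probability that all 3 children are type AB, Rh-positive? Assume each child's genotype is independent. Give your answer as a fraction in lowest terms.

1/64

ABO cross BO × AO → 1/4 O, 1/4 A, 1/4 B, 1/4 AB.
Rh cross +/- × +/+ → 1 Rh+; so P(type AB, Rh-positive) = 1/4 × 1 = 1/4 per child.
All 3 independent: (1/4)^3 = 1/64.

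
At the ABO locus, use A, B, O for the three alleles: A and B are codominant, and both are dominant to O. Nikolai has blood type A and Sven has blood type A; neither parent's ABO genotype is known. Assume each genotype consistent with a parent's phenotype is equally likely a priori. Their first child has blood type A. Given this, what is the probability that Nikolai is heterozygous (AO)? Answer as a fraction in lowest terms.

Possible genotypes: Nikolai ∈ {AA, AO}; Sven ∈ {AA, AO}.
Weight each parental genotype pair by prior × P(type-A child):
  AA × AA: posterior weight 4/15.
  AA × AO: posterior weight 4/15.
  AO × AA: posterior weight 4/15.
  AO × AO: posterior weight 1/5.
Sum the posterior weight over pairs where Nikolai is AO: 7/15.

7/15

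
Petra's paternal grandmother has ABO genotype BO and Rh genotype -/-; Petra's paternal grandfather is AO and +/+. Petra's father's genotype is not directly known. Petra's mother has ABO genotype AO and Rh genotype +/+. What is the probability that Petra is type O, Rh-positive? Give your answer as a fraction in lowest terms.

Petra's father's ABO genotype from BO × AO: 1/4 AB, 1/4 AO, 1/4 BO, 1/4 OO.
Crossing each possibility with the mother AO and summing P(type O): 1/4·0 + 1/4·1/4 + 1/4·1/4 + 1/4·1/2 = 1/4.
Similarly for Rh via the father's Rh distribution: P(Rh+) = 1.
Independent loci: 1/4 × 1 = 1/4.

1/4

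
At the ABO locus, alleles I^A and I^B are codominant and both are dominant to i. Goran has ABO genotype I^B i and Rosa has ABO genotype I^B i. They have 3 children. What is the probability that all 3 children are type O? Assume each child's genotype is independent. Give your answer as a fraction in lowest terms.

ABO cross I^B i × I^B i → 1/4 O, 3/4 B.
So P(type O) = 1/4 per child.
All 3 independent: (1/4)^3 = 1/64.

1/64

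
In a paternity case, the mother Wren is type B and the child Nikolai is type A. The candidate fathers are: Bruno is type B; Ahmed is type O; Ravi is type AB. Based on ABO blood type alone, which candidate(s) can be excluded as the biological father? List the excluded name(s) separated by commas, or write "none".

Bruno, Ahmed

A candidate is excluded only if no genotype consistent with his phenotype could produce a type A child with a type B mother.
Bruno (type B): no genotype consistent with that phenotype can produce a type-A child with a type-B mother.
Ahmed (type O): no genotype consistent with that phenotype can produce a type-A child with a type-B mother.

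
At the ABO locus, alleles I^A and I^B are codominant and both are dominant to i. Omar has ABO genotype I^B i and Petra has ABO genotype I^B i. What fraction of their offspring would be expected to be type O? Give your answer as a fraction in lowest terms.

1/4

ABO cross I^B i × I^B i → offspring phenotypes: 1/4 O, 3/4 B.
So P(type O) = 1/4.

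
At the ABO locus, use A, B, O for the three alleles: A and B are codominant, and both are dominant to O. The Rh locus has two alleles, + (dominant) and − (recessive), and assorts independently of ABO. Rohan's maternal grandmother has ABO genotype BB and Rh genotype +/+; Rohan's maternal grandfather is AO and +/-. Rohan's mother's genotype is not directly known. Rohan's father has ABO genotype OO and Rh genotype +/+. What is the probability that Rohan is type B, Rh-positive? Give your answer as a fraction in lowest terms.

1/2

Rohan's mother's ABO genotype from BB × AO: 1/2 AB, 1/2 BO.
Crossing each possibility with the father OO and summing P(type B): 1/2·1/2 + 1/2·1/2 = 1/2.
Similarly for Rh via the mother's Rh distribution: P(Rh+) = 1.
Independent loci: 1/2 × 1 = 1/2.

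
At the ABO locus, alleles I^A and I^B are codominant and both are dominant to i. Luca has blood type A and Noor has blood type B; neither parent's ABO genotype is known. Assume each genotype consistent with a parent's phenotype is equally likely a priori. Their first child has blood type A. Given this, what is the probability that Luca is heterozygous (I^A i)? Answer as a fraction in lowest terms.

1/3

Possible genotypes: Luca ∈ {I^A I^A, I^A i}; Noor ∈ {I^B I^B, I^B i}.
Weight each parental genotype pair by prior × P(type-A child):
  I^A I^A × I^B i: posterior weight 2/3.
  I^A i × I^B i: posterior weight 1/3.
Sum the posterior weight over pairs where Luca is I^A i: 1/3.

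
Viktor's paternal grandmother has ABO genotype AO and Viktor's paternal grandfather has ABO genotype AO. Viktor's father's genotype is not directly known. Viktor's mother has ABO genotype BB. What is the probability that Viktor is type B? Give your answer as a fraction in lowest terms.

Viktor's father's ABO genotype from AO × AO: 1/4 AA, 1/2 AO, 1/4 OO.
Crossing each possibility with the mother BB and summing P(type B): 1/4·0 + 1/2·1/2 + 1/4·1 = 1/2.

1/2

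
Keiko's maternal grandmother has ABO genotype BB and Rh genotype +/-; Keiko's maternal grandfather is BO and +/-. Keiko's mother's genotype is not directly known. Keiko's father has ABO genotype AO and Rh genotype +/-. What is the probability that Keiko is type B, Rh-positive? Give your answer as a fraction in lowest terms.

Keiko's mother's ABO genotype from BB × BO: 1/2 BB, 1/2 BO.
Crossing each possibility with the father AO and summing P(type B): 1/2·1/2 + 1/2·1/4 = 3/8.
Similarly for Rh via the mother's Rh distribution: P(Rh+) = 3/4.
Independent loci: 3/8 × 3/4 = 9/32.

9/32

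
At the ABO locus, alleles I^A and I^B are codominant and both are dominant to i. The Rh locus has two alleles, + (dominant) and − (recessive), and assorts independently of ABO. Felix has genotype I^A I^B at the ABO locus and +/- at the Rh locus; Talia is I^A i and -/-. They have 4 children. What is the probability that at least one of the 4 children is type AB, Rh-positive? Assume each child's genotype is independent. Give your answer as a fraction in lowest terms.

ABO cross I^A I^B × I^A i → 1/2 A, 1/4 B, 1/4 AB.
Rh cross +/- × -/- → 1/2 Rh+, 1/2 Rh-; so P(type AB, Rh-positive) = 1/4 × 1/2 = 1/8 per child.
P(none) = (7/8)^4 = 2401/4096; P(at least one) = 1 − 2401/4096 = 1695/4096.

1695/4096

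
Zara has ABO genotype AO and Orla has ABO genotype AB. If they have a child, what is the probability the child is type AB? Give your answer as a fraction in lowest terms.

ABO cross AO × AB → offspring phenotypes: 1/2 A, 1/4 B, 1/4 AB.
So P(type AB) = 1/4.

1/4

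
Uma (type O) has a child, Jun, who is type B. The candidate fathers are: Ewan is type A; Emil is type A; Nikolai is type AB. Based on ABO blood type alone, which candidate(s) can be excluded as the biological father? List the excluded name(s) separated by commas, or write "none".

Ewan, Emil

A candidate is excluded only if no genotype consistent with his phenotype could produce a type B child with a type O mother.
Ewan (type A): no genotype consistent with that phenotype can produce a type-B child with a type-O mother.
Emil (type A): no genotype consistent with that phenotype can produce a type-B child with a type-O mother.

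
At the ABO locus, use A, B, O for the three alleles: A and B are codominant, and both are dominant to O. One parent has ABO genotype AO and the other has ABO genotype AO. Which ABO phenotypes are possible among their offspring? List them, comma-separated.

O, A

Gametes from AO × AO give offspring ABO genotypes AA, AO, OO, i.e. phenotypes O, A.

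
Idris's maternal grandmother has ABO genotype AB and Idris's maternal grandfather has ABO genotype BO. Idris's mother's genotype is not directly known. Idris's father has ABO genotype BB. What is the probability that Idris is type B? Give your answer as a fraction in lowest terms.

3/4

Idris's mother's ABO genotype from AB × BO: 1/4 AB, 1/4 AO, 1/4 BB, 1/4 BO.
Crossing each possibility with the father BB and summing P(type B): 1/4·1/2 + 1/4·1/2 + 1/4·1 + 1/4·1 = 3/4.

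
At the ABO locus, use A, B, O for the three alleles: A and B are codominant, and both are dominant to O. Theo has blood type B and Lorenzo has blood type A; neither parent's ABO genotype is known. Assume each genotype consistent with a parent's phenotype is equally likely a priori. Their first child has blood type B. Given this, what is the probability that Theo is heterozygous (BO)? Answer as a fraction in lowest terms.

1/3

Possible genotypes: Theo ∈ {BB, BO}; Lorenzo ∈ {AA, AO}.
Weight each parental genotype pair by prior × P(type-B child):
  BB × AO: posterior weight 2/3.
  BO × AO: posterior weight 1/3.
Sum the posterior weight over pairs where Theo is BO: 1/3.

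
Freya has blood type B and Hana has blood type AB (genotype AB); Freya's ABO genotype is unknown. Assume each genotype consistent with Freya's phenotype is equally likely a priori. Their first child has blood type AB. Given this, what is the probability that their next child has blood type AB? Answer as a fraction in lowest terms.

Possible genotypes: Freya ∈ {BB, BO}; Hana ∈ {AB}.
Weight each parental genotype pair by prior × P(type-AB child):
  BB × AB: posterior weight 2/3; P(next child type AB) = 1/2.
  BO × AB: posterior weight 1/3; P(next child type AB) = 1/4.
Weighted sum = 5/12.

5/12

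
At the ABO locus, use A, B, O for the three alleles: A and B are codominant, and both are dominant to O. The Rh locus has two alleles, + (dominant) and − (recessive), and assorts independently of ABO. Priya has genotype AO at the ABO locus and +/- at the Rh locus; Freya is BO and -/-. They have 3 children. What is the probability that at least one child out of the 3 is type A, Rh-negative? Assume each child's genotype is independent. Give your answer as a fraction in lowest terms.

169/512

ABO cross AO × BO → 1/4 O, 1/4 A, 1/4 B, 1/4 AB.
Rh cross +/- × -/- → 1/2 Rh+, 1/2 Rh-; so P(type A, Rh-negative) = 1/4 × 1/2 = 1/8 per child.
P(none) = (7/8)^3 = 343/512; P(at least one) = 1 − 343/512 = 169/512.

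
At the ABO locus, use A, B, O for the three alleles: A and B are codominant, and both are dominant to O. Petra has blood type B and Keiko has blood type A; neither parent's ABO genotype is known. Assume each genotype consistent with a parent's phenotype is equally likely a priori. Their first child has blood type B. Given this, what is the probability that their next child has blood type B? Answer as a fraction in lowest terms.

5/12

Possible genotypes: Petra ∈ {BB, BO}; Keiko ∈ {AA, AO}.
Weight each parental genotype pair by prior × P(type-B child):
  BB × AO: posterior weight 2/3; P(next child type B) = 1/2.
  BO × AO: posterior weight 1/3; P(next child type B) = 1/4.
Weighted sum = 5/12.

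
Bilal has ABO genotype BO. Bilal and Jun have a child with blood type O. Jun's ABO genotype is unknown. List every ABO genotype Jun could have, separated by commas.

For each candidate genotype of Jun, check whether crossing it with BO can produce every observed child phenotype.
  AA → possible child types {A, AB} ✗
  AB → possible child types {A, B, AB} ✗
  AO → possible child types {O, A, B, AB} ✓
  BB → possible child types {B} ✗
  BO → possible child types {O, B} ✓
  OO → possible child types {O, B} ✓

AO, BO, OO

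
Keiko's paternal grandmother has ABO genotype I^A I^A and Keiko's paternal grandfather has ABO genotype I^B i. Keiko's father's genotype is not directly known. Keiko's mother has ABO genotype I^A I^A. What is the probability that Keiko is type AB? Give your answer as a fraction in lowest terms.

Keiko's father's ABO genotype from I^A I^A × I^B i: 1/2 I^A I^B, 1/2 I^A i.
Crossing each possibility with the mother I^A I^A and summing P(type AB): 1/2·1/2 + 1/2·0 = 1/4.

1/4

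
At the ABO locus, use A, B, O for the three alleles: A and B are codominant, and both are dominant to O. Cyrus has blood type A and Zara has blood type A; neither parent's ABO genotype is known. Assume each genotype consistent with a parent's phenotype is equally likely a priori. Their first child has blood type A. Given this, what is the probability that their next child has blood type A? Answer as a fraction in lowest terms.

19/20

Possible genotypes: Cyrus ∈ {AA, AO}; Zara ∈ {AA, AO}.
Weight each parental genotype pair by prior × P(type-A child):
  AA × AA: posterior weight 4/15; P(next child type A) = 1.
  AA × AO: posterior weight 4/15; P(next child type A) = 1.
  AO × AA: posterior weight 4/15; P(next child type A) = 1.
  AO × AO: posterior weight 1/5; P(next child type A) = 3/4.
Weighted sum = 19/20.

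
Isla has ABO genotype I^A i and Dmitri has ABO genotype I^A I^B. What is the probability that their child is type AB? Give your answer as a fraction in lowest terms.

1/4

ABO cross I^A i × I^A I^B → offspring phenotypes: 1/2 A, 1/4 B, 1/4 AB.
So P(type AB) = 1/4.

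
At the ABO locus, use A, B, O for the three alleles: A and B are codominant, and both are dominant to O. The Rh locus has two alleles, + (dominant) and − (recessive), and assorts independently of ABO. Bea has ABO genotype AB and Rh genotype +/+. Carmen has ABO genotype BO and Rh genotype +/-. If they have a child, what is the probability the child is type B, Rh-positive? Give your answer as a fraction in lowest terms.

1/2

ABO cross AB × BO → offspring phenotypes: 1/4 A, 1/2 B, 1/4 AB.
Rh cross +/+ × +/- → 1 Rh+.
Independent loci: P(type B, Rh-positive) = 1/2 × 1 = 1/2.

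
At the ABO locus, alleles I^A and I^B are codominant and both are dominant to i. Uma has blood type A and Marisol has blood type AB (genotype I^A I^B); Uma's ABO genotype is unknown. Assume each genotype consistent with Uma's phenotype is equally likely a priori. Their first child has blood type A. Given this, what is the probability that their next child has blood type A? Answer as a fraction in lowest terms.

1/2

Possible genotypes: Uma ∈ {I^A I^A, I^A i}; Marisol ∈ {I^A I^B}.
Weight each parental genotype pair by prior × P(type-A child):
  I^A I^A × I^A I^B: posterior weight 1/2; P(next child type A) = 1/2.
  I^A i × I^A I^B: posterior weight 1/2; P(next child type A) = 1/2.
Weighted sum = 1/2.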